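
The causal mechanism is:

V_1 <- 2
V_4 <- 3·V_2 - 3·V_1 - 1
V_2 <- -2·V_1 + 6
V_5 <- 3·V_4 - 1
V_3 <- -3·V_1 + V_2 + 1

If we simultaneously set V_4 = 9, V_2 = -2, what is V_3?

Setting V_4 = 9, V_2 = -2 by intervention discards those variables' equations.
V_3 = -3·V_1 + V_2 + 1  [with V_1=2, V_2=-2]  = -7

-7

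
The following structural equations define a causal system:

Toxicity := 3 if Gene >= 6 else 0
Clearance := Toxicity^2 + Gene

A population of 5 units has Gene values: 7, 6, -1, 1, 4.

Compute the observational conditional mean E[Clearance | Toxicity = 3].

Conditioning on Toxicity=3 selects the 2 unit(s) with Gene ∈ {7, 6}. Their Clearance values: 16, 15. Mean = 15.5.

15.5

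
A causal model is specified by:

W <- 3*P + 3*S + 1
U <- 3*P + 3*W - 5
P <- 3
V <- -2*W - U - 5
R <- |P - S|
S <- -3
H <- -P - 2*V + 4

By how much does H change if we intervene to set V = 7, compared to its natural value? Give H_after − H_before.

Under do(V=7), the mechanism V <- -2*W - U - 5 is discarded; V is fixed at 7.
H = -P - 2*V + 4  [with P=3, V=7]  = -13
Without intervention: W = 3*P + 3*S + 1  [with P=3, S=-3]  = 1; U = 3*P + 3*W - 5  [with P=3, W=1]  = 7; V = -2*W - U - 5  [with W=1, U=7]  = -14; H = -P - 2*V + 4  [with P=3, V=-14]  = 29.
Change = -13 − 29 = -42.

-42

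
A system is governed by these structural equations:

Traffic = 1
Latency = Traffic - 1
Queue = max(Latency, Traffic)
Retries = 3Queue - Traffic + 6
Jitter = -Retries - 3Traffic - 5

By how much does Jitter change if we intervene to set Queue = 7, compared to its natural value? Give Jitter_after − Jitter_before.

do(Queue=7) replaces the equation Queue = max(Latency, Traffic) with the constant Queue = 7.
Retries = 3Queue - Traffic + 6  [with Queue=7, Traffic=1]  = 26
Jitter = -Retries - 3Traffic - 5  [with Retries=26, Traffic=1]  = -34
Without intervention: Latency = Traffic - 1  [with Traffic=1]  = 0; Queue = max(Latency, Traffic)  [with Latency=0, Traffic=1]  = 1; Retries = 3Queue - Traffic + 6  [with Queue=1, Traffic=1]  = 8; Jitter = -Retries - 3Traffic - 5  [with Retries=8, Traffic=1]  = -16.
Change = -34 − (-16) = -18.

-18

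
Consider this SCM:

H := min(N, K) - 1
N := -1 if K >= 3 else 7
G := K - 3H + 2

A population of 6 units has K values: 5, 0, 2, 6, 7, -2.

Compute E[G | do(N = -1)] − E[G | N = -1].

Under do(N=-1), N's equation is replaced by N=-1 for every unit. Per-unit G: 13, 8, 10, 14, 15, 9. Mean = 11.5.
Observing N=-1 restricts to units where N's equation naturally yields -1: K ∈ {5, 6, 7}. In that subpopulation G = 13, 14, 15, mean 14.
Difference = 11.5 − 14 = -2.5.

-2.5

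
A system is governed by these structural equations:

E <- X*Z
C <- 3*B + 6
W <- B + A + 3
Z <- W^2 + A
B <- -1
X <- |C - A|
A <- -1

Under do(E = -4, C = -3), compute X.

Setting E = -4, C = -3 by intervention discards those variables' equations.
X = |C - A|  [with C=-3, A=-1]  = 2

2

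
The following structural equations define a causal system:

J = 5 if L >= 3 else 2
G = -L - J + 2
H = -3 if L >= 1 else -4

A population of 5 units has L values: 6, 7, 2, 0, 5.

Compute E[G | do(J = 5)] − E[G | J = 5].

Under do(J=5), J's equation is replaced by J=5 for every unit. Per-unit G: -9, -10, -5, -3, -8. Mean = -7.
Observing J=5 restricts to units where J's equation naturally yields 5: L ∈ {6, 7, 5}. In that subpopulation G = -9, -10, -8, mean -9.
Difference = -7 − (-9) = 2.

2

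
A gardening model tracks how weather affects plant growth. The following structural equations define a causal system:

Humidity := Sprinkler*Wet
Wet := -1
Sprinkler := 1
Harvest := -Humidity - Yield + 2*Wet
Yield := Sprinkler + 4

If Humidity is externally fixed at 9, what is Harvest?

-16

do(Humidity=9) replaces the equation Humidity := Sprinkler*Wet with the constant Humidity = 9.
Yield = Sprinkler + 4  [with Sprinkler=1]  = 5
Harvest = -Humidity - Yield + 2*Wet  [with Humidity=9, Yield=5, Wet=-1]  = -16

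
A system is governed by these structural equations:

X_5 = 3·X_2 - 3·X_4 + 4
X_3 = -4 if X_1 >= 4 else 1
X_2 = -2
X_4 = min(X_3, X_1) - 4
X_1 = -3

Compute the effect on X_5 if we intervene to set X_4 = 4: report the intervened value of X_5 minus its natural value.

Intervening sets X_4 = 4 and removes its equation (X_4 = min(X_3, X_1) - 4).
X_5 = 3·X_2 - 3·X_4 + 4  [with X_2=-2, X_4=4]  = -14
Without intervention: X_3 = -4 if X_1 >= 4 else 1  [with X_1=-3]  = 1; X_4 = min(X_3, X_1) - 4  [with X_3=1, X_1=-3]  = -7; X_5 = 3·X_2 - 3·X_4 + 4  [with X_2=-2, X_4=-7]  = 19.
Change = -14 − 19 = -33.

-33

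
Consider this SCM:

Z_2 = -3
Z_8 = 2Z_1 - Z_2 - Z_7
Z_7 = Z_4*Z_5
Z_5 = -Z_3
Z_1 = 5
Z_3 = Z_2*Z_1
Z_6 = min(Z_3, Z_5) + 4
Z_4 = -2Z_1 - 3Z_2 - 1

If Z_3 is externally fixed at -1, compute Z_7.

-2

The intervention breaks the incoming arrows to Z_3: Z_3 = Z_2*Z_1 no longer applies, and Z_3 = -1.
Z_4 = -2Z_1 - 3Z_2 - 1  [with Z_1=5, Z_2=-3]  = -2
Z_5 = -Z_3  [with Z_3=-1]  = 1
Z_7 = Z_4*Z_5  [with Z_4=-2, Z_5=1]  = -2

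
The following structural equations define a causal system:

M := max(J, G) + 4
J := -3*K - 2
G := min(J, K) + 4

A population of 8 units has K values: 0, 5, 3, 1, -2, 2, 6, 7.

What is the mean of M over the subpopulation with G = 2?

7

Conditioning on G=2 selects the 2 unit(s) with K ∈ {0, -2}. Their M values: 6, 8. Mean = 7.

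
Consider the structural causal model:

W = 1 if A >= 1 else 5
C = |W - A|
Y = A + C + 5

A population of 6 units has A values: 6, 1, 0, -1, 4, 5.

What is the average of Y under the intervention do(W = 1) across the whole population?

do(W=1) breaks W's dependence on A. With W=1 fixed, Y across the units is 16, 6, 6, 6, 12, 14, mean 10.

10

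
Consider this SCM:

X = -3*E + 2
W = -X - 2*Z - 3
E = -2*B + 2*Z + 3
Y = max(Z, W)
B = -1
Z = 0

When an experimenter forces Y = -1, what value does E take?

do(Y=-1) replaces the equation Y = max(Z, W) with the constant Y = -1.
E is not downstream of the intervention, so its value is determined by the original equations.
E = -2*B + 2*Z + 3  [with B=-1, Z=0]  = 5

5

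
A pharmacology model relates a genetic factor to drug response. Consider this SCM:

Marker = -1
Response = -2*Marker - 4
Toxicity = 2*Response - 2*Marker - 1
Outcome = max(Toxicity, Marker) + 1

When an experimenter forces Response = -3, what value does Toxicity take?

-5

The intervention breaks the incoming arrows to Response: Response = -2*Marker - 4 no longer applies, and Response = -3.
Toxicity = 2*Response - 2*Marker - 1  [with Response=-3, Marker=-1]  = -5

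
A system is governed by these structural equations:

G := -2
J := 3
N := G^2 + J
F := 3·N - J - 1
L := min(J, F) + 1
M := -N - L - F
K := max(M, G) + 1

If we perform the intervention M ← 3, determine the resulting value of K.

Intervening sets M = 3 and removes its equation (M := -N - L - F).
K = max(M, G) + 1  [with M=3, G=-2]  = 4

4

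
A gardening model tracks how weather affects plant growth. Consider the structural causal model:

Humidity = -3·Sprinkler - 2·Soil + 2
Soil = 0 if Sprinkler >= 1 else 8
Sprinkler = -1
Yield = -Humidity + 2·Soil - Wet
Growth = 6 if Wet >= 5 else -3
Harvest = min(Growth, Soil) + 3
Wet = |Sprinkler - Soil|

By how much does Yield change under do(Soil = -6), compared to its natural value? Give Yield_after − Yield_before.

-52

Under do(Soil=-6), the mechanism Soil = 0 if Sprinkler >= 1 else 8 is discarded; Soil is fixed at -6.
Wet = |Sprinkler - Soil|  [with Sprinkler=-1, Soil=-6]  = 5
Humidity = -3·Sprinkler - 2·Soil + 2  [with Sprinkler=-1, Soil=-6]  = 17
Yield = -Humidity + 2·Soil - Wet  [with Humidity=17, Soil=-6, Wet=5]  = -34
Without intervention: Soil = 0 if Sprinkler >= 1 else 8  [with Sprinkler=-1]  = 8; Wet = |Sprinkler - Soil|  [with Sprinkler=-1, Soil=8]  = 9; Humidity = -3·Sprinkler - 2·Soil + 2  [with Sprinkler=-1, Soil=8]  = -11; Yield = -Humidity + 2·Soil - Wet  [with Humidity=-11, Soil=8, Wet=9]  = 18.
Change = -34 − 18 = -52.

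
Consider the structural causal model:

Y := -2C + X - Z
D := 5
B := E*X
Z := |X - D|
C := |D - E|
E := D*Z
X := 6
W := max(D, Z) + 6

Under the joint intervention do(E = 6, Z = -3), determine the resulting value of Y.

7

The joint intervention fixes E = 6, Z = -3, removing each variable's own equation.
C = |D - E|  [with D=5, E=6]  = 1
Y = -2C + X - Z  [with C=1, X=6, Z=-3]  = 7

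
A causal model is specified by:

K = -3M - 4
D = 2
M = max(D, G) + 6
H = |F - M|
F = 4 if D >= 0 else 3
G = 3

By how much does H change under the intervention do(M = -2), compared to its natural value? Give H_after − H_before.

1

The intervention breaks the incoming arrows to M: M = max(D, G) + 6 no longer applies, and M = -2.
F = 4 if D >= 0 else 3  [with D=2]  = 4
H = |F - M|  [with F=4, M=-2]  = 6
Without intervention: M = max(D, G) + 6  [with D=2, G=3]  = 9; F = 4 if D >= 0 else 3  [with D=2]  = 4; H = |F - M|  [with F=4, M=9]  = 5.
Change = 6 − 5 = 1.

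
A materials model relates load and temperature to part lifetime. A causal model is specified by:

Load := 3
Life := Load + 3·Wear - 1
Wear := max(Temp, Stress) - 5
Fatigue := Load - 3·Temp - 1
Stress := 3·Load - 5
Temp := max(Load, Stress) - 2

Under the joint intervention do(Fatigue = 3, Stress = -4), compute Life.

The joint intervention fixes Fatigue = 3, Stress = -4, removing each variable's own equation.
Temp = max(Load, Stress) - 2  [with Load=3, Stress=-4]  = 1
Wear = max(Temp, Stress) - 5  [with Temp=1, Stress=-4]  = -4
Life = Load + 3·Wear - 1  [with Load=3, Wear=-4]  = -10

-10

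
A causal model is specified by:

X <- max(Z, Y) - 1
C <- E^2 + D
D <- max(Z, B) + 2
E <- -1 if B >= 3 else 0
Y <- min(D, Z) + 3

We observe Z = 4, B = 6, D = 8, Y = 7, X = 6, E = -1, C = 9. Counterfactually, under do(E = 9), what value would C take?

Intervening sets E = 9 and removes its equation (E <- -1 if B >= 3 else 0).
D = max(Z, B) + 2  [with Z=4, B=6]  = 8
C = E^2 + D  [with E=9, D=8]  = 89

89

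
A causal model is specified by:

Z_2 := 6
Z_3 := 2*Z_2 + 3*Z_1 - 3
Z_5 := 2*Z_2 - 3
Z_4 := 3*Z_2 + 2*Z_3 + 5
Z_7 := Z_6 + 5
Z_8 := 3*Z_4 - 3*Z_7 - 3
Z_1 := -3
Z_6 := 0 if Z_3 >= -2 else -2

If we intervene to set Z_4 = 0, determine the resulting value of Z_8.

do(Z_4=0) replaces the equation Z_4 := 3*Z_2 + 2*Z_3 + 5 with the constant Z_4 = 0.
Z_3 = 2*Z_2 + 3*Z_1 - 3  [with Z_2=6, Z_1=-3]  = 0
Z_6 = 0 if Z_3 >= -2 else -2  [with Z_3=0]  = 0
Z_7 = Z_6 + 5  [with Z_6=0]  = 5
Z_8 = 3*Z_4 - 3*Z_7 - 3  [with Z_4=0, Z_7=5]  = -18

-18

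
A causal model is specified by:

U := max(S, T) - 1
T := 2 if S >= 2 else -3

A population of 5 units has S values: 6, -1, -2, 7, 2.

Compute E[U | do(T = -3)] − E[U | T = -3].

3.9

do(T=-3) breaks T's dependence on S. With T=-3 fixed, U across the units is 5, -2, -3, 6, 1, mean 1.4.
Conditioning on T=-3 selects the 2 unit(s) with S ∈ {-1, -2}. Their U values: -2, -3. Mean = -2.5.
Difference = 1.4 − (-2.5) = 3.9.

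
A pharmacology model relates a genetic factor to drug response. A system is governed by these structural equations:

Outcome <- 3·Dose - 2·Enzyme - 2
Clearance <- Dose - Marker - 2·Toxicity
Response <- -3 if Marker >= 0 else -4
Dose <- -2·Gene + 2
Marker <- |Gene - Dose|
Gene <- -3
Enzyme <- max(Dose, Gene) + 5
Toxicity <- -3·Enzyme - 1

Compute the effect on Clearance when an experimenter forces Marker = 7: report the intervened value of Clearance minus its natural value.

4

The intervention breaks the incoming arrows to Marker: Marker <- |Gene - Dose| no longer applies, and Marker = 7.
Dose = -2·Gene + 2  [with Gene=-3]  = 8
Enzyme = max(Dose, Gene) + 5  [with Dose=8, Gene=-3]  = 13
Toxicity = -3·Enzyme - 1  [with Enzyme=13]  = -40
Clearance = Dose - Marker - 2·Toxicity  [with Dose=8, Marker=7, Toxicity=-40]  = 81
Without intervention: Dose = -2·Gene + 2  [with Gene=-3]  = 8; Enzyme = max(Dose, Gene) + 5  [with Dose=8, Gene=-3]  = 13; Marker = |Gene - Dose|  [with Gene=-3, Dose=8]  = 11; Toxicity = -3·Enzyme - 1  [with Enzyme=13]  = -40; Clearance = Dose - Marker - 2·Toxicity  [with Dose=8, Marker=11, Toxicity=-40]  = 77.
Change = 81 − 77 = 4.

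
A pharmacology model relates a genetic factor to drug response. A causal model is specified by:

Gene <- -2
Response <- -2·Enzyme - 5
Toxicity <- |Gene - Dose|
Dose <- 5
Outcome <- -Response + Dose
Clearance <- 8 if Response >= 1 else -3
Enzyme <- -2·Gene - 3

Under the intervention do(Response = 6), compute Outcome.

The intervention breaks the incoming arrows to Response: Response <- -2·Enzyme - 5 no longer applies, and Response = 6.
Outcome = -Response + Dose  [with Response=6, Dose=5]  = -1

-1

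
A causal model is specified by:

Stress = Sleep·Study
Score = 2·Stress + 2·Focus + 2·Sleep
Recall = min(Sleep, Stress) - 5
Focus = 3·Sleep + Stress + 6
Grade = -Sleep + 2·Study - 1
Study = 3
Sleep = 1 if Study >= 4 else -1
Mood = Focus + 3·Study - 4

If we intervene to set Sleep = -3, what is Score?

-48

do(Sleep=-3) replaces the equation Sleep = 1 if Study >= 4 else -1 with the constant Sleep = -3.
Stress = Sleep·Study  [with Sleep=-3, Study=3]  = -9
Focus = 3·Sleep + Stress + 6  [with Sleep=-3, Stress=-9]  = -12
Score = 2·Stress + 2·Focus + 2·Sleep  [with Stress=-9, Focus=-12, Sleep=-3]  = -48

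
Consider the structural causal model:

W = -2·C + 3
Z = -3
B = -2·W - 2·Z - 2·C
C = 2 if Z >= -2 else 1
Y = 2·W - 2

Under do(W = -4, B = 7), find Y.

Setting W = -4, B = 7 by intervention discards those variables' equations.
Y = 2·W - 2  [with W=-4]  = -10

-10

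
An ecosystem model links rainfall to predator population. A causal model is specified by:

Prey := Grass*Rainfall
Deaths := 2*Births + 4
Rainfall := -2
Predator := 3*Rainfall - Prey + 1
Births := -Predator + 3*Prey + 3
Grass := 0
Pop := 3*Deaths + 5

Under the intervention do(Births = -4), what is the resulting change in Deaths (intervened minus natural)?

-24

The intervention breaks the incoming arrows to Births: Births := -Predator + 3*Prey + 3 no longer applies, and Births = -4.
Deaths = 2*Births + 4  [with Births=-4]  = -4
Without intervention: Prey = Grass*Rainfall  [with Grass=0, Rainfall=-2]  = 0; Predator = 3*Rainfall - Prey + 1  [with Rainfall=-2, Prey=0]  = -5; Births = -Predator + 3*Prey + 3  [with Predator=-5, Prey=0]  = 8; Deaths = 2*Births + 4  [with Births=8]  = 20.
Change = -4 − 20 = -24.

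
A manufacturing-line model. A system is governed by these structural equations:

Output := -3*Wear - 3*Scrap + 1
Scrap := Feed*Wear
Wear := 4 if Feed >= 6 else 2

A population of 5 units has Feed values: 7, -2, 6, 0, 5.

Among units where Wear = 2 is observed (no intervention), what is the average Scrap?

2

E[Scrap|Wear=2] averages over only the 3 units with Wear=2 (Feed = -2, 0, 5): Scrap = -4, 0, 10, mean 2.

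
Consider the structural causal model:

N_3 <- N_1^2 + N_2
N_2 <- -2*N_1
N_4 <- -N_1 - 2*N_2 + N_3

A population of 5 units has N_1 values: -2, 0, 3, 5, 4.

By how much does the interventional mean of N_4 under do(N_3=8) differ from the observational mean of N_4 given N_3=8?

3

do(N_3=8) breaks N_3's dependence on N_1. With N_3=8 fixed, N_4 across the units is 2, 8, 17, 23, 20, mean 14.
Observing N_3=8 restricts to units where N_3's equation naturally yields 8: N_1 ∈ {-2, 4}. In that subpopulation N_4 = 2, 20, mean 11.
Difference = 14 − 11 = 3.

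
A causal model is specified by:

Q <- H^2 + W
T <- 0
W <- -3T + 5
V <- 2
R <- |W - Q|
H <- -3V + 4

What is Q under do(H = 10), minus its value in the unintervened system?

96

Intervening sets H = 10 and removes its equation (H <- -3V + 4).
W = -3T + 5  [with T=0]  = 5
Q = H^2 + W  [with H=10, W=5]  = 105
Without intervention: W = -3T + 5  [with T=0]  = 5; H = -3V + 4  [with V=2]  = -2; Q = H^2 + W  [with H=-2, W=5]  = 9.
Change = 105 − 9 = 96.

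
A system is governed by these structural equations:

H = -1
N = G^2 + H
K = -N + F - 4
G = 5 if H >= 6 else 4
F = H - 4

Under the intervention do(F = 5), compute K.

Intervening sets F = 5 and removes its equation (F = H - 4).
G = 5 if H >= 6 else 4  [with H=-1]  = 4
N = G^2 + H  [with G=4, H=-1]  = 15
K = -N + F - 4  [with N=15, F=5]  = -14

-14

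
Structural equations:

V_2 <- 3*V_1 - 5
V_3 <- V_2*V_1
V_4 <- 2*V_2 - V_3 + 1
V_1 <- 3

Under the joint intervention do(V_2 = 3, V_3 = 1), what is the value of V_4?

Setting V_2 = 3, V_3 = 1 by intervention discards those variables' equations.
V_4 = 2*V_2 - V_3 + 1  [with V_2=3, V_3=1]  = 6

6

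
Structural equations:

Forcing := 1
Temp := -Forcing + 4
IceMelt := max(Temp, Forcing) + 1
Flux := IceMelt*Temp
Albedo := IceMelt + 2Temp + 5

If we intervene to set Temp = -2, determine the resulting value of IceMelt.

2

The intervention breaks the incoming arrows to Temp: Temp := -Forcing + 4 no longer applies, and Temp = -2.
IceMelt = max(Temp, Forcing) + 1  [with Temp=-2, Forcing=1]  = 2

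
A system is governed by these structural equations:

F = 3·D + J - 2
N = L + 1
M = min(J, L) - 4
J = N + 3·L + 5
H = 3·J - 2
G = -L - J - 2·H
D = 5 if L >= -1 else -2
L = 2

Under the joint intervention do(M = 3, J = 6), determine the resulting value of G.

-40

Under do(M = 3, J = 6), each intervened variable's structural equation is replaced by its fixed value.
H = 3·J - 2  [with J=6]  = 16
G = -L - J - 2·H  [with L=2, J=6, H=16]  = -40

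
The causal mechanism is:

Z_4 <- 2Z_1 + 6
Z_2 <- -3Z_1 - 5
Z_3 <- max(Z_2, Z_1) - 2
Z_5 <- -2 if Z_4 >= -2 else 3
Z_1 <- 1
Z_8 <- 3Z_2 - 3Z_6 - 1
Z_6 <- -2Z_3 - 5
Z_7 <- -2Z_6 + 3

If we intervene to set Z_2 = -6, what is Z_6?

-3

Under do(Z_2=-6), the mechanism Z_2 <- -3Z_1 - 5 is discarded; Z_2 is fixed at -6.
Z_3 = max(Z_2, Z_1) - 2  [with Z_2=-6, Z_1=1]  = -1
Z_6 = -2Z_3 - 5  [with Z_3=-1]  = -3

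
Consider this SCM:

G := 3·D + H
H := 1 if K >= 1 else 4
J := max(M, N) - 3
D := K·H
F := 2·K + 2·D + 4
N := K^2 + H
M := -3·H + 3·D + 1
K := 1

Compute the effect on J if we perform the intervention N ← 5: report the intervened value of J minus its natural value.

The intervention breaks the incoming arrows to N: N := K^2 + H no longer applies, and N = 5.
H = 1 if K >= 1 else 4  [with K=1]  = 1
D = K·H  [with K=1, H=1]  = 1
M = -3·H + 3·D + 1  [with H=1, D=1]  = 1
J = max(M, N) - 3  [with M=1, N=5]  = 2
Without intervention: H = 1 if K >= 1 else 4  [with K=1]  = 1; N = K^2 + H  [with K=1, H=1]  = 2; D = K·H  [with K=1, H=1]  = 1; M = -3·H + 3·D + 1  [with H=1, D=1]  = 1; J = max(M, N) - 3  [with M=1, N=2]  = -1.
Change = 2 − (-1) = 3.

3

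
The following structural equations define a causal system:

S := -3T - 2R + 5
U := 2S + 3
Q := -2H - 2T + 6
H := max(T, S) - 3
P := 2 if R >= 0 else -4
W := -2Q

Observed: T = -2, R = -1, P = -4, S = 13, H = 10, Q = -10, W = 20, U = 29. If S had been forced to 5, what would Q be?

Under do(S=5), the mechanism S := -3T - 2R + 5 is discarded; S is fixed at 5.
H = max(T, S) - 3  [with T=-2, S=5]  = 2
Q = -2H - 2T + 6  [with H=2, T=-2]  = 6

6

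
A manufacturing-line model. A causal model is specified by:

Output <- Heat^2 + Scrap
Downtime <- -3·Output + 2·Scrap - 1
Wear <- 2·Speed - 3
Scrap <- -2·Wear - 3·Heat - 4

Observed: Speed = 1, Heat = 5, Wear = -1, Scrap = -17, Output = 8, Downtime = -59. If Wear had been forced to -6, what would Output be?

do(Wear=-6) replaces the equation Wear <- 2·Speed - 3 with the constant Wear = -6.
Scrap = -2·Wear - 3·Heat - 4  [with Wear=-6, Heat=5]  = -7
Output = Heat^2 + Scrap  [with Heat=5, Scrap=-7]  = 18

18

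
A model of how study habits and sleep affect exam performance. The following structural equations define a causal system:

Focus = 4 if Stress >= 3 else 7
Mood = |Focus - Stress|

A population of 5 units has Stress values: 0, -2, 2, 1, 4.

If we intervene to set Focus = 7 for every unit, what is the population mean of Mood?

6

The intervention sets Focus=7 in all 5 units regardless of Stress. Recomputing Mood per unit gives 7, 9, 5, 6, 3; average 6.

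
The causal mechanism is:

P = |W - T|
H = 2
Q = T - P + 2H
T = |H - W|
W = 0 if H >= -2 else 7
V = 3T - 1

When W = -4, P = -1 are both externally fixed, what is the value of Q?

11

Setting W = -4, P = -1 by intervention discards those variables' equations.
T = |H - W|  [with H=2, W=-4]  = 6
Q = T - P + 2H  [with T=6, P=-1, H=2]  = 11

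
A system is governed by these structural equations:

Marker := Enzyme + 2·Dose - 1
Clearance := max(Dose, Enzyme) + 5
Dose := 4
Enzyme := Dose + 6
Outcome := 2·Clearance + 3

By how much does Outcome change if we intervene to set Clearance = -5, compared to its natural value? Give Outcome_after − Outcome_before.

-40

Intervening sets Clearance = -5 and removes its equation (Clearance := max(Dose, Enzyme) + 5).
Outcome = 2·Clearance + 3  [with Clearance=-5]  = -7
Without intervention: Enzyme = Dose + 6  [with Dose=4]  = 10; Clearance = max(Dose, Enzyme) + 5  [with Dose=4, Enzyme=10]  = 15; Outcome = 2·Clearance + 3  [with Clearance=15]  = 33.
Change = -7 − 33 = -40.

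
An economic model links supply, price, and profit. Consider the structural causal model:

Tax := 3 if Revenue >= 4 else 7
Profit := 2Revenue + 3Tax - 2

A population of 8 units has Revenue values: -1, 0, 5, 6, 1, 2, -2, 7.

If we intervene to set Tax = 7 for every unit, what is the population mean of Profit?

23.5

Every unit gets Tax=7 under the intervention. Profit values become 17, 19, 29, 31, 21, 23, 15, 33; E[Profit|do(Tax=7)] = 23.5.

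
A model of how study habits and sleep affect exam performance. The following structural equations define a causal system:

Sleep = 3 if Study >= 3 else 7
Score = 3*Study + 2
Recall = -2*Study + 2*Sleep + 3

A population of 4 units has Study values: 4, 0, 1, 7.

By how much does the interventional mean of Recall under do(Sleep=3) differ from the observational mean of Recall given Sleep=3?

5

Under do(Sleep=3), Sleep's equation is replaced by Sleep=3 for every unit. Per-unit Recall: 1, 9, 7, -5. Mean = 3.
E[Recall|Sleep=3] averages over only the 2 units with Sleep=3 (Study = 4, 7): Recall = 1, -5, mean -2.
Difference = 3 − (-2) = 5.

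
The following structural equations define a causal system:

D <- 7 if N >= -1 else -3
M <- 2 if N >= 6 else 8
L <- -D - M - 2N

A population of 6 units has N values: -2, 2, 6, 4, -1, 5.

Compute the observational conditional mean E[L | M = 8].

-16.2

Observing M=8 restricts to units where M's equation naturally yields 8: N ∈ {-2, 2, 4, -1, 5}. In that subpopulation L = -1, -19, -23, -13, -25, mean -16.2.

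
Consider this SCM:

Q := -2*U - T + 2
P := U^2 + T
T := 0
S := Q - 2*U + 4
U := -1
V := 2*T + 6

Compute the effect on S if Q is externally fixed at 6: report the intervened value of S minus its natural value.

do(Q=6) replaces the equation Q := -2*U - T + 2 with the constant Q = 6.
S = Q - 2*U + 4  [with Q=6, U=-1]  = 12
Without intervention: Q = -2*U - T + 2  [with U=-1, T=0]  = 4; S = Q - 2*U + 4  [with Q=4, U=-1]  = 10.
Change = 12 − 10 = 2.

2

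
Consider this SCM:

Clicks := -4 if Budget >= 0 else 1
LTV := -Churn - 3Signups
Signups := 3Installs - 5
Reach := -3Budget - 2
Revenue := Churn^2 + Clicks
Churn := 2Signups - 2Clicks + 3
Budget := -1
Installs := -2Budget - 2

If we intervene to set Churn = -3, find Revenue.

10

Intervening sets Churn = -3 and removes its equation (Churn := 2Signups - 2Clicks + 3).
Clicks = -4 if Budget >= 0 else 1  [with Budget=-1]  = 1
Revenue = Churn^2 + Clicks  [with Churn=-3, Clicks=1]  = 10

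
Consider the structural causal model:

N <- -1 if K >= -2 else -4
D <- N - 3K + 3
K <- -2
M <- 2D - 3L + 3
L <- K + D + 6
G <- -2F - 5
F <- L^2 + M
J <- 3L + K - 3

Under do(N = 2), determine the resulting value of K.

Under do(N=2), the mechanism N <- -1 if K >= -2 else -4 is discarded; N is fixed at 2.
K is not downstream of the intervention, so its value is determined by the original equations.

-2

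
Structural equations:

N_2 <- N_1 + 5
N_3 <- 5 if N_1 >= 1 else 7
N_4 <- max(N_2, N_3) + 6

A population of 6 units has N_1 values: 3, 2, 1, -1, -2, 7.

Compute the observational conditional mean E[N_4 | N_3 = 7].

13

Conditioning on N_3=7 selects the 2 unit(s) with N_1 ∈ {-1, -2}. Their N_4 values: 13, 13. Mean = 13.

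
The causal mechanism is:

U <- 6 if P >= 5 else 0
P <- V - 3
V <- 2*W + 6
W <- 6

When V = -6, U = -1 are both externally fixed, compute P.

-9

The joint intervention fixes V = -6, U = -1, removing each variable's own equation.
P = V - 3  [with V=-6]  = -9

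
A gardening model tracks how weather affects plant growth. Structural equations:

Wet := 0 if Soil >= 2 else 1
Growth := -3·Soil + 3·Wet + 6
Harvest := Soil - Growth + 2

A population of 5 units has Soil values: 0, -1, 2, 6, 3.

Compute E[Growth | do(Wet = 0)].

0

do(Wet=0) breaks Wet's dependence on Soil. With Wet=0 fixed, Growth across the units is 6, 9, 0, -12, -3, mean 0.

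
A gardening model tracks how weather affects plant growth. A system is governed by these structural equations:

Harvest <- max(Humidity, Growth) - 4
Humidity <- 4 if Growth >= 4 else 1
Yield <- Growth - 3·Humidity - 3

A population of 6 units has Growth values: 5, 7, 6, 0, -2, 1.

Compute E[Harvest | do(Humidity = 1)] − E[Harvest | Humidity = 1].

2.5

Every unit gets Humidity=1 under the intervention. Harvest values become 1, 3, 2, -3, -3, -3; E[Harvest|do(Humidity=1)] = -0.5.
E[Harvest|Humidity=1] averages over only the 3 units with Humidity=1 (Growth = 0, -2, 1): Harvest = -3, -3, -3, mean -3.
Difference = -0.5 − (-3) = 2.5.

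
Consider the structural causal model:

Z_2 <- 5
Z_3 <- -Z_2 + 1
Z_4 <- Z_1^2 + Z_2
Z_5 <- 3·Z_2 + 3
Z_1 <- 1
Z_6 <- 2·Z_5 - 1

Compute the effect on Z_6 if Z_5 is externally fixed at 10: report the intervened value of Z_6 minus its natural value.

The intervention breaks the incoming arrows to Z_5: Z_5 <- 3·Z_2 + 3 no longer applies, and Z_5 = 10.
Z_6 = 2·Z_5 - 1  [with Z_5=10]  = 19
Without intervention: Z_5 = 3·Z_2 + 3  [with Z_2=5]  = 18; Z_6 = 2·Z_5 - 1  [with Z_5=18]  = 35.
Change = 19 − 35 = -16.

-16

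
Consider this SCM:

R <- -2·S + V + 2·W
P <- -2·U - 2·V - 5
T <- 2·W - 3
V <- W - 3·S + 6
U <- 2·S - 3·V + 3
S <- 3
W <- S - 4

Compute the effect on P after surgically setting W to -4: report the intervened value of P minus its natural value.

-12

Under do(W=-4), the mechanism W <- S - 4 is discarded; W is fixed at -4.
V = W - 3·S + 6  [with W=-4, S=3]  = -7
U = 2·S - 3·V + 3  [with S=3, V=-7]  = 30
P = -2·U - 2·V - 5  [with U=30, V=-7]  = -51
Without intervention: W = S - 4  [with S=3]  = -1; V = W - 3·S + 6  [with W=-1, S=3]  = -4; U = 2·S - 3·V + 3  [with S=3, V=-4]  = 21; P = -2·U - 2·V - 5  [with U=21, V=-4]  = -39.
Change = -51 − (-39) = -12.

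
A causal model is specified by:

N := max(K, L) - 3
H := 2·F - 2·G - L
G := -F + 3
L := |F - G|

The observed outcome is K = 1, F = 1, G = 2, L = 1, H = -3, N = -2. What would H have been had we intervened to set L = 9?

-11

Intervening sets L = 9 and removes its equation (L := |F - G|).
G = -F + 3  [with F=1]  = 2
H = 2·F - 2·G - L  [with F=1, G=2, L=9]  = -11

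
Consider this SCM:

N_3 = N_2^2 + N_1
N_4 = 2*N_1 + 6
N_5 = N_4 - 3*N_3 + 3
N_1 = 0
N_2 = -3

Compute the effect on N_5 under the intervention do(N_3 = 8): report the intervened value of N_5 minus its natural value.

do(N_3=8) replaces the equation N_3 = N_2^2 + N_1 with the constant N_3 = 8.
N_4 = 2*N_1 + 6  [with N_1=0]  = 6
N_5 = N_4 - 3*N_3 + 3  [with N_4=6, N_3=8]  = -15
Without intervention: N_3 = N_2^2 + N_1  [with N_2=-3, N_1=0]  = 9; N_4 = 2*N_1 + 6  [with N_1=0]  = 6; N_5 = N_4 - 3*N_3 + 3  [with N_4=6, N_3=9]  = -18.
Change = -15 − (-18) = 3.

3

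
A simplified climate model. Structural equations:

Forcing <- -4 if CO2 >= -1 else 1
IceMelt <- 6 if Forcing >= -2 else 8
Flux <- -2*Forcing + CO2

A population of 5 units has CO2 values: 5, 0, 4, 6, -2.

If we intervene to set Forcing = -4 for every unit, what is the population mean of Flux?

10.6

Under do(Forcing=-4), Forcing's equation is replaced by Forcing=-4 for every unit. Per-unit Flux: 13, 8, 12, 14, 6. Mean = 10.6.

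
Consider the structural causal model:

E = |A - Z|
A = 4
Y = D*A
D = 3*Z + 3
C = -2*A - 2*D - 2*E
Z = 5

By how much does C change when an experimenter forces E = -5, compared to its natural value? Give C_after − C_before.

12

Under do(E=-5), the mechanism E = |A - Z| is discarded; E is fixed at -5.
D = 3*Z + 3  [with Z=5]  = 18
C = -2*A - 2*D - 2*E  [with A=4, D=18, E=-5]  = -34
Without intervention: D = 3*Z + 3  [with Z=5]  = 18; E = |A - Z|  [with A=4, Z=5]  = 1; C = -2*A - 2*D - 2*E  [with A=4, D=18, E=1]  = -46.
Change = -34 − (-46) = 12.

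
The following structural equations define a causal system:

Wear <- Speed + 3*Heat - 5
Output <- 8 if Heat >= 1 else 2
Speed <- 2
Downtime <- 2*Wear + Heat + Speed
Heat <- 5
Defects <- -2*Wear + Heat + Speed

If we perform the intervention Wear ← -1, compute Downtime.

5

The intervention breaks the incoming arrows to Wear: Wear <- Speed + 3*Heat - 5 no longer applies, and Wear = -1.
Downtime = 2*Wear + Heat + Speed  [with Wear=-1, Heat=5, Speed=2]  = 5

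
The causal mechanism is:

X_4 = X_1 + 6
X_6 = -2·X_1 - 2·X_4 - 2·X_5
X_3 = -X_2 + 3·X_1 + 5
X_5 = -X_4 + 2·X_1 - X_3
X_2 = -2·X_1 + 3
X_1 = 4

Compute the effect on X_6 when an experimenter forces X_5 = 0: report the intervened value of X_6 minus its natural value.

The intervention breaks the incoming arrows to X_5: X_5 = -X_4 + 2·X_1 - X_3 no longer applies, and X_5 = 0.
X_4 = X_1 + 6  [with X_1=4]  = 10
X_6 = -2·X_1 - 2·X_4 - 2·X_5  [with X_1=4, X_4=10, X_5=0]  = -28
Without intervention: X_2 = -2·X_1 + 3  [with X_1=4]  = -5; X_3 = -X_2 + 3·X_1 + 5  [with X_2=-5, X_1=4]  = 22; X_4 = X_1 + 6  [with X_1=4]  = 10; X_5 = -X_4 + 2·X_1 - X_3  [with X_4=10, X_1=4, X_3=22]  = -24; X_6 = -2·X_1 - 2·X_4 - 2·X_5  [with X_1=4, X_4=10, X_5=-24]  = 20.
Change = -28 − 20 = -48.

-48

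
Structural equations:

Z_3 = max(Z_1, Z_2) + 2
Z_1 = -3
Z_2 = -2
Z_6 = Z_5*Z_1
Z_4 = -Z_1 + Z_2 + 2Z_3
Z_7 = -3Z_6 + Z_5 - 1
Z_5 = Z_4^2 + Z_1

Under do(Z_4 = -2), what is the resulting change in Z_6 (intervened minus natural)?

Under do(Z_4=-2), the mechanism Z_4 = -Z_1 + Z_2 + 2Z_3 is discarded; Z_4 is fixed at -2.
Z_5 = Z_4^2 + Z_1  [with Z_4=-2, Z_1=-3]  = 1
Z_6 = Z_5*Z_1  [with Z_5=1, Z_1=-3]  = -3
Without intervention: Z_3 = max(Z_1, Z_2) + 2  [with Z_1=-3, Z_2=-2]  = 0; Z_4 = -Z_1 + Z_2 + 2Z_3  [with Z_1=-3, Z_2=-2, Z_3=0]  = 1; Z_5 = Z_4^2 + Z_1  [with Z_4=1, Z_1=-3]  = -2; Z_6 = Z_5*Z_1  [with Z_5=-2, Z_1=-3]  = 6.
Change = -3 − 6 = -9.

-9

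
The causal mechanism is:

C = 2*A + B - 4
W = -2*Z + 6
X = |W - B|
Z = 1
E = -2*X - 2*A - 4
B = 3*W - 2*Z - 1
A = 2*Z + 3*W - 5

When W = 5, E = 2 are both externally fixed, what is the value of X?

Setting W = 5, E = 2 by intervention discards those variables' equations.
B = 3*W - 2*Z - 1  [with W=5, Z=1]  = 12
X = |W - B|  [with W=5, B=12]  = 7

7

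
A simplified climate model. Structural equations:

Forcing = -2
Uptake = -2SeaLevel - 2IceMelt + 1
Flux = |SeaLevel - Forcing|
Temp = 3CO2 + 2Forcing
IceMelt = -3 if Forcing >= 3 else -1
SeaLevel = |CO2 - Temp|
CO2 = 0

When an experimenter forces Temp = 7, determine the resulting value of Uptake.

The intervention breaks the incoming arrows to Temp: Temp = 3CO2 + 2Forcing no longer applies, and Temp = 7.
IceMelt = -3 if Forcing >= 3 else -1  [with Forcing=-2]  = -1
SeaLevel = |CO2 - Temp|  [with CO2=0, Temp=7]  = 7
Uptake = -2SeaLevel - 2IceMelt + 1  [with SeaLevel=7, IceMelt=-1]  = -11

-11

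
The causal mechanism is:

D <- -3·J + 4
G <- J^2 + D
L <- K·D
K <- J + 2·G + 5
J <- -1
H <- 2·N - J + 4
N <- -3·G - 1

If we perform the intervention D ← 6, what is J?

-1

Under do(D=6), the mechanism D <- -3·J + 4 is discarded; D is fixed at 6.
J is not downstream of the intervention, so its value is determined by the original equations.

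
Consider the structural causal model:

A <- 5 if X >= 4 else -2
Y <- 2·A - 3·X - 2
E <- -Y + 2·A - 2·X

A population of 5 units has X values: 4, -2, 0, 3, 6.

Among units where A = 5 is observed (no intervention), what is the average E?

Conditioning on A=5 selects the 2 unit(s) with X ∈ {4, 6}. Their E values: 6, 8. Mean = 7.

7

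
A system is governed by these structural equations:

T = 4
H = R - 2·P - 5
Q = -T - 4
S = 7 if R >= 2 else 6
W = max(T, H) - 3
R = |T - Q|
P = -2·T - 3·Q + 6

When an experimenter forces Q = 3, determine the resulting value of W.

15

Under do(Q=3), the mechanism Q = -T - 4 is discarded; Q is fixed at 3.
R = |T - Q|  [with T=4, Q=3]  = 1
P = -2·T - 3·Q + 6  [with T=4, Q=3]  = -11
H = R - 2·P - 5  [with R=1, P=-11]  = 18
W = max(T, H) - 3  [with T=4, H=18]  = 15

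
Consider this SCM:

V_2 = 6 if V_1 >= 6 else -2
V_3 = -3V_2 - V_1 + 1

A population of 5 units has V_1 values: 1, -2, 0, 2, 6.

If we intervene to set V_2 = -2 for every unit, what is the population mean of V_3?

Every unit gets V_2=-2 under the intervention. V_3 values become 6, 9, 7, 5, 1; E[V_3|do(V_2=-2)] = 5.6.

5.6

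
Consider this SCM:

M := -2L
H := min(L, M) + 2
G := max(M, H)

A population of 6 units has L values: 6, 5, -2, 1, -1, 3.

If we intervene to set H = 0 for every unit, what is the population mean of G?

Every unit gets H=0 under the intervention. G values become 0, 0, 4, 0, 2, 0; E[G|do(H=0)] = 1.

1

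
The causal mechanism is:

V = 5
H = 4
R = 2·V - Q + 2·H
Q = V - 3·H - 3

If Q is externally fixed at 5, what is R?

13

The intervention breaks the incoming arrows to Q: Q = V - 3·H - 3 no longer applies, and Q = 5.
R = 2·V - Q + 2·H  [with V=5, Q=5, H=4]  = 13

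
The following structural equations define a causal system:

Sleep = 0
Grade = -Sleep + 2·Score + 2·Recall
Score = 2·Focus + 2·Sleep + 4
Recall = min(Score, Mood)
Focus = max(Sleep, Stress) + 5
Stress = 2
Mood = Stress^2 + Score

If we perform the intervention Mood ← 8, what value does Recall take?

The intervention breaks the incoming arrows to Mood: Mood = Stress^2 + Score no longer applies, and Mood = 8.
Focus = max(Sleep, Stress) + 5  [with Sleep=0, Stress=2]  = 7
Score = 2·Focus + 2·Sleep + 4  [with Focus=7, Sleep=0]  = 18
Recall = min(Score, Mood)  [with Score=18, Mood=8]  = 8

8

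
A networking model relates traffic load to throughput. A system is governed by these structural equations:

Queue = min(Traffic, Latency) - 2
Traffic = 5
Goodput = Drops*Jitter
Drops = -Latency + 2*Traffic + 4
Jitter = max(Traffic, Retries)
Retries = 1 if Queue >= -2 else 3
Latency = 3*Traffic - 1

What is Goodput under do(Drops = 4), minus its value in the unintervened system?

The intervention breaks the incoming arrows to Drops: Drops = -Latency + 2*Traffic + 4 no longer applies, and Drops = 4.
Latency = 3*Traffic - 1  [with Traffic=5]  = 14
Queue = min(Traffic, Latency) - 2  [with Traffic=5, Latency=14]  = 3
Retries = 1 if Queue >= -2 else 3  [with Queue=3]  = 1
Jitter = max(Traffic, Retries)  [with Traffic=5, Retries=1]  = 5
Goodput = Drops*Jitter  [with Drops=4, Jitter=5]  = 20
Without intervention: Latency = 3*Traffic - 1  [with Traffic=5]  = 14; Queue = min(Traffic, Latency) - 2  [with Traffic=5, Latency=14]  = 3; Drops = -Latency + 2*Traffic + 4  [with Latency=14, Traffic=5]  = 0; Retries = 1 if Queue >= -2 else 3  [with Queue=3]  = 1; Jitter = max(Traffic, Retries)  [with Traffic=5, Retries=1]  = 5; Goodput = Drops*Jitter  [with Drops=0, Jitter=5]  = 0.
Change = 20 − 0 = 20.

20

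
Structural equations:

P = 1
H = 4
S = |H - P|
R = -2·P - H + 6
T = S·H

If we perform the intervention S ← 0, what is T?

0

do(S=0) replaces the equation S = |H - P| with the constant S = 0.
T = S·H  [with S=0, H=4]  = 0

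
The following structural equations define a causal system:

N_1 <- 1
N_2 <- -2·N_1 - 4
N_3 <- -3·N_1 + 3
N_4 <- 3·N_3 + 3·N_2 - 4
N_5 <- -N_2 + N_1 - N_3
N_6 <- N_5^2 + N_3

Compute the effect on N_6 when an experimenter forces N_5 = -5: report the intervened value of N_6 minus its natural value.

The intervention breaks the incoming arrows to N_5: N_5 <- -N_2 + N_1 - N_3 no longer applies, and N_5 = -5.
N_3 = -3·N_1 + 3  [with N_1=1]  = 0
N_6 = N_5^2 + N_3  [with N_5=-5, N_3=0]  = 25
Without intervention: N_2 = -2·N_1 - 4  [with N_1=1]  = -6; N_3 = -3·N_1 + 3  [with N_1=1]  = 0; N_5 = -N_2 + N_1 - N_3  [with N_2=-6, N_1=1, N_3=0]  = 7; N_6 = N_5^2 + N_3  [with N_5=7, N_3=0]  = 49.
Change = 25 − 49 = -24.

-24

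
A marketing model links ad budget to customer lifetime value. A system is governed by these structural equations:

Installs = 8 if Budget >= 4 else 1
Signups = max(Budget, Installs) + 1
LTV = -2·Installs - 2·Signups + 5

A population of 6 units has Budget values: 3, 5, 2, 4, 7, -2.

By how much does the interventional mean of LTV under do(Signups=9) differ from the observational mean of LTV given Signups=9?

Every unit gets Signups=9 under the intervention. LTV values become -15, -29, -15, -29, -29, -15; E[LTV|do(Signups=9)] = -22.
Conditioning on Signups=9 selects the 3 unit(s) with Budget ∈ {5, 4, 7}. Their LTV values: -29, -29, -29. Mean = -29.
Difference = -22 − (-29) = 7.

7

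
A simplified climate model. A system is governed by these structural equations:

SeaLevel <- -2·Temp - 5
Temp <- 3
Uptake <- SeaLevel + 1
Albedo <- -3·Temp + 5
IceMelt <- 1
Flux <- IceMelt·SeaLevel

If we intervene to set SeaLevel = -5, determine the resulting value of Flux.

Intervening sets SeaLevel = -5 and removes its equation (SeaLevel <- -2·Temp - 5).
Flux = IceMelt·SeaLevel  [with IceMelt=1, SeaLevel=-5]  = -5

-5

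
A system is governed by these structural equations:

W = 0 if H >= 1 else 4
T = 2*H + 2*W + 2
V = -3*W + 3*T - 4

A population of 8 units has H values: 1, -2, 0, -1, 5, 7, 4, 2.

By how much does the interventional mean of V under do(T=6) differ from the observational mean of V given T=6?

1.5

The intervention sets T=6 in all 8 units regardless of H. Recomputing V per unit gives 14, 2, 2, 2, 14, 14, 14, 14; average 9.5.
Conditioning on T=6 selects the 2 unit(s) with H ∈ {-2, 2}. Their V values: 2, 14. Mean = 8.
Difference = 9.5 − 8 = 1.5.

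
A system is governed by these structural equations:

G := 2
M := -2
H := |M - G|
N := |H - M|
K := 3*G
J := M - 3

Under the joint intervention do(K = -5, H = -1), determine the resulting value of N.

1

Under do(K = -5, H = -1), each intervened variable's structural equation is replaced by its fixed value.
N = |H - M|  [with H=-1, M=-2]  = 1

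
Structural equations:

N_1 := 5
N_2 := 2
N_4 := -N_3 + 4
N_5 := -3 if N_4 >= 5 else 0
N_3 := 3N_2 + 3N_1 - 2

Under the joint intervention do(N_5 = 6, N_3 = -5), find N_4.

Under do(N_5 = 6, N_3 = -5), each intervened variable's structural equation is replaced by its fixed value.
N_4 = -N_3 + 4  [with N_3=-5]  = 9

9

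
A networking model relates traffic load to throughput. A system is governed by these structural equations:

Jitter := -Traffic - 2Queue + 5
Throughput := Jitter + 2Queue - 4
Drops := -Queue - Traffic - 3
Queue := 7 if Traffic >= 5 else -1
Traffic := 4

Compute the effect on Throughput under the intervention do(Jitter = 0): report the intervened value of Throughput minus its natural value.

-3

Intervening sets Jitter = 0 and removes its equation (Jitter := -Traffic - 2Queue + 5).
Queue = 7 if Traffic >= 5 else -1  [with Traffic=4]  = -1
Throughput = Jitter + 2Queue - 4  [with Jitter=0, Queue=-1]  = -6
Without intervention: Queue = 7 if Traffic >= 5 else -1  [with Traffic=4]  = -1; Jitter = -Traffic - 2Queue + 5  [with Traffic=4, Queue=-1]  = 3; Throughput = Jitter + 2Queue - 4  [with Jitter=3, Queue=-1]  = -3.
Change = -6 − (-3) = -3.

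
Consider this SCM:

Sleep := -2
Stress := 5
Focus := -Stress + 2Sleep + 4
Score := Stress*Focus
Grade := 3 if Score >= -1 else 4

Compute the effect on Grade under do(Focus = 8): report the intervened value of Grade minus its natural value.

-1

do(Focus=8) replaces the equation Focus := -Stress + 2Sleep + 4 with the constant Focus = 8.
Score = Stress*Focus  [with Stress=5, Focus=8]  = 40
Grade = 3 if Score >= -1 else 4  [with Score=40]  = 3
Without intervention: Focus = -Stress + 2Sleep + 4  [with Stress=5, Sleep=-2]  = -5; Score = Stress*Focus  [with Stress=5, Focus=-5]  = -25; Grade = 3 if Score >= -1 else 4  [with Score=-25]  = 4.
Change = 3 − 4 = -1.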